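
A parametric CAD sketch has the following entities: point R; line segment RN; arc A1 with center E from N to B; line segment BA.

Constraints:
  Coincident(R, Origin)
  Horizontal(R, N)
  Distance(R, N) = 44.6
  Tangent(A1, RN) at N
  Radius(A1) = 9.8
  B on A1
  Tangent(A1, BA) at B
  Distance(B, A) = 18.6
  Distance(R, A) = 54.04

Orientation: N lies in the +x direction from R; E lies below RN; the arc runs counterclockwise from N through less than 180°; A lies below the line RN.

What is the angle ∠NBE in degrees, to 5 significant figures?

31.397°

R is at the origin; RN is horizontal with |RN| = 44.6 and N on the +x side, so N = (44.600, 0.0000). Since A1 is tangent to RN there, EN ⟂ RN, so E = N + (0, -9.8) = (44.600, -9.8000). Since EB ⟂ BA (tangency), |EA| = √(9.8² + 18.6²) = 21.024 regardless of where B sits on A1. So A lies on both circle(R, 54.04) and circle(E, 21.024); the below-RN intersection is A = (44.388, -30.823). B is the foot of the tangent from A: B = (35.884, -14.280).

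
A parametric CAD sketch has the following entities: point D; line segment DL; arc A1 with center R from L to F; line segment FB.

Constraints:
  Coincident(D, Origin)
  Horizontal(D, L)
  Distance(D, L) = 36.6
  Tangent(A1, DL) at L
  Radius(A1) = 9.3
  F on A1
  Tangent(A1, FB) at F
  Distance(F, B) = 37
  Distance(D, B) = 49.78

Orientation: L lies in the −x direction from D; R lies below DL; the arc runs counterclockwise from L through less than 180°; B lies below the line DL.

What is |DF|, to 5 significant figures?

46.509

Checks: |RF| = 9.300 ✓; ∠(RF, FB) = 90.00° ✓; |FB| = 37.00 ✓; |DB| = 49.78 ✓.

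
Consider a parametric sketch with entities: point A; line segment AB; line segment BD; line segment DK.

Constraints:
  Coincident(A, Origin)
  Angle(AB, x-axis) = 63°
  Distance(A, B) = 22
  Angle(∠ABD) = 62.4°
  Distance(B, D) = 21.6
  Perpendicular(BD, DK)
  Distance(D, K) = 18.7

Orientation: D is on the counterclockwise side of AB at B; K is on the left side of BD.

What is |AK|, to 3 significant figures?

11.4

A is at the origin; AB runs at 63.0° with length 22.0, so B = 22.0·(cos 63.0°, sin 63.0°) = (9.99, 19.6). ∠ABD = 62.4°, so BD runs at 63.0° + (180° − 62.4°) = 181° from the x-axis; with |BD| = 21.6, D = B + 21.6·(cos 181°, sin 181°) = (-11.6, 19.4). The perpendicularity gives DK at right angles to BD; with |DK| = 18.7 on the left of BD, K = D + 18.7·(0.0105, -1.00) = (-11.4, 0.677). Then |AK| = |K − A| = 11.4.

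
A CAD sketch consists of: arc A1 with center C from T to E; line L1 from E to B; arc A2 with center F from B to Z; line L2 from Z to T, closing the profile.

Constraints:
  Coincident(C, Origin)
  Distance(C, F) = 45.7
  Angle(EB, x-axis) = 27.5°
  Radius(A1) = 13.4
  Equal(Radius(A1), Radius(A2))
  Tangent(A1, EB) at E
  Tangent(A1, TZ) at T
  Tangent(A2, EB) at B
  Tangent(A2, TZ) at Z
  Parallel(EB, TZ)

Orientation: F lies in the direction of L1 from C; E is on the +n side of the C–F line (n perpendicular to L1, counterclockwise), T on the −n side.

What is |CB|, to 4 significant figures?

47.62

Tangency of A1 to both parallel lines with radius 13.4 puts E and T at C ± 13.4·n: E = (-6.187, 11.89), T = (6.187, -11.89). Equal radii place B and Z the same way about F: B = F + 13.4·n = (34.35, 32.99), Z = F − 13.4·n = (46.72, 9.216). Then |CB| = |B − C| = 47.62.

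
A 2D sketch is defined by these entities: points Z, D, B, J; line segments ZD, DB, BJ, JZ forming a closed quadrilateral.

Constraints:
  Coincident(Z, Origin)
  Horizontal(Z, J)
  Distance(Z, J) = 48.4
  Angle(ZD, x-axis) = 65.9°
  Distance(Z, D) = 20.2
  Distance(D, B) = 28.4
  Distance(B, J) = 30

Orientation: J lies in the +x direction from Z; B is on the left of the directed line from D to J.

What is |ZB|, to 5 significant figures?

44.464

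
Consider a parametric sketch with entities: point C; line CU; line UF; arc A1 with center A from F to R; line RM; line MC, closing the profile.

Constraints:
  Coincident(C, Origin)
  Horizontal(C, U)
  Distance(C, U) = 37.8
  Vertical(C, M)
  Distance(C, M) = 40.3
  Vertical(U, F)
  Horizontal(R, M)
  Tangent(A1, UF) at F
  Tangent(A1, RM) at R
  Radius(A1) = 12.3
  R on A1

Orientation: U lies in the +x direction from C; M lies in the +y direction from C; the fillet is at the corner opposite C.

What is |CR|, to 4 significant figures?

47.69

The virtual corner opposite C is at (37.80, 40.30). Tangency of A1 to UF means the radius AF is perpendicular to UF and tangency of A1 to RM means the radius AR is perpendicular to RM, with radius 12.3, so the center A sits 12.3 in from both sides at A = (25.50, 28.00). That places the tangent points at F = (37.80, 28.00) on UF and R = (25.50, 40.30) on RM. Then |CR| = |R − C| = 47.69.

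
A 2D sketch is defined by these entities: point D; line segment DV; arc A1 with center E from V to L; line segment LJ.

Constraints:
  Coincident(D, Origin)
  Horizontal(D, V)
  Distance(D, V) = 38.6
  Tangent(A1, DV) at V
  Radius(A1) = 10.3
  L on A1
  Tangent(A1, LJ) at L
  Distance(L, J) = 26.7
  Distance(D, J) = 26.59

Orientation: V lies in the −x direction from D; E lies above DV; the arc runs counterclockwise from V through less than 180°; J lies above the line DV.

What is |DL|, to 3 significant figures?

31.2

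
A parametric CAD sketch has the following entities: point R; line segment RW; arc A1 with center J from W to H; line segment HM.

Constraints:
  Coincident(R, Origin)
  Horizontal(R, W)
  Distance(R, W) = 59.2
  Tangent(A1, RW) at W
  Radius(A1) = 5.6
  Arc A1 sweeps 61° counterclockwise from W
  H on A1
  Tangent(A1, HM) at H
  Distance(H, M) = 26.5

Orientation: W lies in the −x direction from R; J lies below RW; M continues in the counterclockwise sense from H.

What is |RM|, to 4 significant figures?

81.24

On A1, W sits at bearing 90° from J; a 61° counterclockwise sweep puts H at bearing 151°, so H = J + 5.6·(cos 151°, sin 151°) = (-64.10, -2.885). A1 meets HM tangentially, so JH is at right angles to HM, so HM runs along (−sin 151°, cos 151°); with |HM| = 26.5, M = (-76.95, -26.06). Then |RM| = |M − R| = 81.24.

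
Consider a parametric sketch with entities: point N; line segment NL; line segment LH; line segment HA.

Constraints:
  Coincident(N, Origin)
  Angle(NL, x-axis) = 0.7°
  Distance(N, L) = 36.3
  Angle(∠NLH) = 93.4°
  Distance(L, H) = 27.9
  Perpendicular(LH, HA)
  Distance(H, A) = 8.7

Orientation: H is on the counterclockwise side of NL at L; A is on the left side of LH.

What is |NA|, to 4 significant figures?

40.76

∠NLH = 93.4°, so LH runs at 0.7° + (180° − 93.4°) = 87.30° from the x-axis; with |LH| = 27.9, H = L + 27.9·(cos 87.30°, sin 87.30°) = (37.61, 28.31). LH is perpendicular to HA; with |HA| = 8.7 on the left of LH, A = H + 8.7·(-0.9989, 0.04711) = (28.92, 28.72). Then |NA| = |A − N| = 40.76.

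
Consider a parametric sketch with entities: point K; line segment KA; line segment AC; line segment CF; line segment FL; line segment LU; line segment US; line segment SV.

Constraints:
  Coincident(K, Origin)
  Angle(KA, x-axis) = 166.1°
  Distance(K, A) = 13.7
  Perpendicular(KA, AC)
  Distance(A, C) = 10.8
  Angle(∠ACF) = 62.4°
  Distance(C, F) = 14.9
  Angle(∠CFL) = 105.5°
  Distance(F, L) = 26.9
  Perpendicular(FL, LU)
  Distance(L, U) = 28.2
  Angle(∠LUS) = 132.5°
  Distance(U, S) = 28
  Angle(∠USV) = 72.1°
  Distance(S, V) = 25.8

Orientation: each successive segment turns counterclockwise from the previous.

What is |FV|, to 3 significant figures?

24.1

K is at the origin; KA runs at 166.1° with length 13.7, so A = (-13.3, 3.29). KA ⟂ AC, so AC runs at -104°; with |AC| = 10.8, C = (-15.9, -7.19). ∠ACF = 62.4° gives CF at 13.7° from the x-axis; with |CF| = 14.9, F = (-1.42, -3.66). ∠CFL = 105.5° gives FL at 88.2° from the x-axis; with |FL| = 26.9, L = (-0.572, 23.2). The perpendicularity gives LU at right angles to FL, so LU runs at 178°; with |LU| = 28.2, U = (-28.8, 24.1). ∠LUS = 132.5° gives US at -134° from the x-axis; with |US| = 28.0, S = (-48.3, 4.07). ∠USV = 72.1° gives SV at -26.4° from the x-axis; with |SV| = 25.8, V = (-25.2, -7.40). Then |FV| = |V − F| = 24.1.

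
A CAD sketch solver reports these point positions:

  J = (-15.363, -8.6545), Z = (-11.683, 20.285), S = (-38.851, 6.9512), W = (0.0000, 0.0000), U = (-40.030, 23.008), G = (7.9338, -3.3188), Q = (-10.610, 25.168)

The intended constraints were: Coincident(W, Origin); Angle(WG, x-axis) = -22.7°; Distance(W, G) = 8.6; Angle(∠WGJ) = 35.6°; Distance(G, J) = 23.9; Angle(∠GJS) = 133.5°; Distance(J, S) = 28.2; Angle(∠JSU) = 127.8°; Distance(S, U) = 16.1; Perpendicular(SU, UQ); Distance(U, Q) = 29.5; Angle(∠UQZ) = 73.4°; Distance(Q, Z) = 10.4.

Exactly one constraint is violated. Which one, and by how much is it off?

Distance(Q, Z) = 10.4 — off by 5.40.

W = (0.00, 0.00) ✓; WG at -22.70° ✓; |WG| = 8.600 ✓; ∠WGJ = 35.60° ✓; |GJ| = 23.90 ✓; ∠GJS = 133.5° ✓; |JS| = 28.20 ✓; ∠JSU = 127.8° ✓; |SU| = 16.10 ✓; ∠(SU, UQ) = 90.00° ✓; |UQ| = 29.50 ✓; ∠UQZ = 73.41° ✓; |QZ| = 5.000 ✗.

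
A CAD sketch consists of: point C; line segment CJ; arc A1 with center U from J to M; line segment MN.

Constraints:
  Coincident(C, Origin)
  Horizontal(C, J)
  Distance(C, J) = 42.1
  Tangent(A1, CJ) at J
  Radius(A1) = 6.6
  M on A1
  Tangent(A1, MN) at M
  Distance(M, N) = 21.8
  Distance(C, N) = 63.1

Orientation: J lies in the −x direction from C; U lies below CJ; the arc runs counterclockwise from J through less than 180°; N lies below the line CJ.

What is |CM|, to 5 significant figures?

47.779

Checks: |UM| = 6.600 ✓; ∠(UM, MN) = 90.00° ✓; |MN| = 21.80 ✓; |CN| = 63.10 ✓.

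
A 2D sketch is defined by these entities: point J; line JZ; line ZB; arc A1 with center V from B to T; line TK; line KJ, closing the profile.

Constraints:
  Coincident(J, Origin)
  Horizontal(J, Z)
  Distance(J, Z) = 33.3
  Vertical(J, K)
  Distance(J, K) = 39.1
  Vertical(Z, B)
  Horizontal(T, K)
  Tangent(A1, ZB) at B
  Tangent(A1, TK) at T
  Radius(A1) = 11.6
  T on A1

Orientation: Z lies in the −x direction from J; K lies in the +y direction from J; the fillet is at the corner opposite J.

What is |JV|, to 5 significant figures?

35.031

J is at the origin; JZ is horizontal with |JZ| = 33.3 and Z on the −x side, so Z = (-33.300, 0.0000). JK is vertical with |JK| = 39.1 and K on the +y side, so K = (0.0000, 39.100). The virtual corner opposite J is at (-33.300, 39.100). Tangency of A1 to ZB means the radius VB is perpendicular to ZB and A1 meets TK tangentially, so VT is at right angles to TK, with radius 11.6, so the center V sits 11.6 in from both sides at V = (-21.700, 27.500). Then |JV| = |V − J| = 35.031.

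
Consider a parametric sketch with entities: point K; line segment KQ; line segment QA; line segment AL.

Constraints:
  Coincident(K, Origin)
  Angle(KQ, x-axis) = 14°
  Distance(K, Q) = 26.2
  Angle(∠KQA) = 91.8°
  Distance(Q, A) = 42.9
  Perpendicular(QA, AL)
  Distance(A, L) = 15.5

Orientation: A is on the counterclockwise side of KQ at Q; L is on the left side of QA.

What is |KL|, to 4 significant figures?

45.01

K is at the origin; KQ runs at 14.0° with length 26.2, so Q = 26.2·(cos 14.0°, sin 14.0°) = (25.42, 6.338). ∠KQA = 91.8°, so QA runs at 14.0° + (180° − 91.8°) = 102.2° from the x-axis; with |QA| = 42.9, A = Q + 42.9·(cos 102.2°, sin 102.2°) = (16.36, 48.27). QA ⟂ AL; with |AL| = 15.5 on the left of QA, L = A + 15.5·(-0.9774, -0.2113) = (1.206, 44.99). Then |KL| = |L − K| = 45.01.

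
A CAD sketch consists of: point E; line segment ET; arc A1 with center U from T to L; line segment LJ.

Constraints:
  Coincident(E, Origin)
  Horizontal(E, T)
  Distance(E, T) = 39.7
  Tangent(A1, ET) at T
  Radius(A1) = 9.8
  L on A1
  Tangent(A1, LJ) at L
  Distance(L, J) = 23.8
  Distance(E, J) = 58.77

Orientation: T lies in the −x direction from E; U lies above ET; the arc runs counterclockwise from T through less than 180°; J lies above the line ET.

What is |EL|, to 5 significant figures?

36.094

Checks: |UL| = 9.800 ✓; ∠(UL, LJ) = 90.00° ✓; |LJ| = 23.80 ✓; |EJ| = 58.77 ✓.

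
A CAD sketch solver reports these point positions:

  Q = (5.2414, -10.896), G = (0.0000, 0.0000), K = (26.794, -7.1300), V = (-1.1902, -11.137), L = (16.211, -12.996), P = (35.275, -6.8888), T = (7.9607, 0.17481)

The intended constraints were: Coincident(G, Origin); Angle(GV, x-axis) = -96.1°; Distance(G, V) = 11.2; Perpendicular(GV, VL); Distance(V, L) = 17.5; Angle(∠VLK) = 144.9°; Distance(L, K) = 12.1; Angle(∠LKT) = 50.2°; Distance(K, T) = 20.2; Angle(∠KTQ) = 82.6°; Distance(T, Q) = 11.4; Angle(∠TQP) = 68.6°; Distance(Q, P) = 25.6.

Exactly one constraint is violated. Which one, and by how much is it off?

Distance(Q, P) = 25.6 — off by 4.70.

G = (0.00, 0.00) ✓; GV at -96.10° ✓; |GV| = 11.20 ✓; ∠(GV, VL) = 90.00° ✓; |VL| = 17.50 ✓; ∠VLK = 144.9° ✓; |LK| = 12.10 ✓; ∠LKT = 50.20° ✓; |KT| = 20.20 ✓; ∠KTQ = 82.60° ✓; |TQ| = 11.40 ✓; ∠TQP = 68.60° ✓; |QP| = 30.30 ✗.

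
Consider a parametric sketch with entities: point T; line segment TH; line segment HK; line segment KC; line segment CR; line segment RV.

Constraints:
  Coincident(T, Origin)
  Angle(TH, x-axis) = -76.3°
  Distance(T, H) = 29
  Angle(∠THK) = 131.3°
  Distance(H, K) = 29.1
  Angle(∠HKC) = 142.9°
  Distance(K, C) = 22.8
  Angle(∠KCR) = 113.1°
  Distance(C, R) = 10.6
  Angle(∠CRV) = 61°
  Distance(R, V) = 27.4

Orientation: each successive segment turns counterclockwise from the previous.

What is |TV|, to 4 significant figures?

46.80

T is at the origin; TH runs at -76.3° with length 29.0, so H = (6.868, -28.17). ∠THK = 131.3° gives HK at -27.60° from the x-axis; with |HK| = 29.1, K = (32.66, -41.66). ∠HKC = 142.9° gives KC at 9.500° from the x-axis; with |KC| = 22.8, C = (55.14, -37.89). ∠KCR = 113.1° gives CR at 76.40° from the x-axis; with |CR| = 10.6, R = (57.64, -27.59). ∠CRV = 61.0° gives RV at -164.6° from the x-axis; with |RV| = 27.4, V = (31.22, -34.87). Then |TV| = |V − T| = 46.80.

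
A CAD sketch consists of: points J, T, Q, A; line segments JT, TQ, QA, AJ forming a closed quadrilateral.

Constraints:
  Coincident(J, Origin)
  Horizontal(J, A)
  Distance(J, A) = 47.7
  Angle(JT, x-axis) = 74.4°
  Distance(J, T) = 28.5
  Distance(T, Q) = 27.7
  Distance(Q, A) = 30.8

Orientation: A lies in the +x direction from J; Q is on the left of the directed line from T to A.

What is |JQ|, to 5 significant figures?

45.234

Checks: |TQ| = 27.70 ✓; |QA| = 30.80 ✓.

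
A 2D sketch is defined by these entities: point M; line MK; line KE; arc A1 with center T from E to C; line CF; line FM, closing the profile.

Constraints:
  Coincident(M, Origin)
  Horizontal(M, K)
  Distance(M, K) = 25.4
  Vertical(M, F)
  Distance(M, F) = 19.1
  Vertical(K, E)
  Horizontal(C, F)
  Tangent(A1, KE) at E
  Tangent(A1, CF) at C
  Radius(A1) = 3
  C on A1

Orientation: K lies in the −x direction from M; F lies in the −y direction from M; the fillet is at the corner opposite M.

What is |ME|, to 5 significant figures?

30.073

M is at the origin; MK is horizontal with |MK| = 25.4 and K on the −x side, so K = (-25.400, 0.0000). MF is vertical with |MF| = 19.1 and F on the −y side, so F = (0.0000, -19.100). The virtual corner opposite M is at (-25.400, -19.100). Tangency of A1 to KE means the radius TE is perpendicular to KE and tangency of A1 to CF means the radius TC is perpendicular to CF, with radius 3.0, so the center T sits 3.0 in from both sides at T = (-22.400, -16.100). That places the tangent points at E = (-25.400, -16.100) on KE and C = (-22.400, -19.100) on CF. Then |ME| = |E − M| = 30.073.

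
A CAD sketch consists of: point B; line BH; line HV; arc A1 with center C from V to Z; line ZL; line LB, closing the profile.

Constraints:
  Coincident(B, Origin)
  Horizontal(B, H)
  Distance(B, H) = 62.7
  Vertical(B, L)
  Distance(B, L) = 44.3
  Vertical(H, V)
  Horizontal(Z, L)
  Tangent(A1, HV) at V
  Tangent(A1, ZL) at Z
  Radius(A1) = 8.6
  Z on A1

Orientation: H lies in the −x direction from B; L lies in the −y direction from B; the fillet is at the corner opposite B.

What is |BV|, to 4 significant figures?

72.15

The virtual corner opposite B is at (-62.70, -44.30). The tangent condition forces CV to be normal to HV and tangency of A1 to ZL means the radius CZ is perpendicular to ZL, with radius 8.6, so the center C sits 8.6 in from both sides at C = (-54.10, -35.70). That places the tangent points at V = (-62.70, -35.70) on HV and Z = (-54.10, -44.30) on ZL. Then |BV| = |V − B| = 72.15.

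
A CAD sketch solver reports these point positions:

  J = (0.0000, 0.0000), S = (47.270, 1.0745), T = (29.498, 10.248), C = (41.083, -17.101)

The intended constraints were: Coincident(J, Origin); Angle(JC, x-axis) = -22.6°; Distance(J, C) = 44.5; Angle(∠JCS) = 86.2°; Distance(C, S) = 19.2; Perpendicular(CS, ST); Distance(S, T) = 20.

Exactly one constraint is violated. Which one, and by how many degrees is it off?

Perpendicular(CS, ST) — off by 8.50°.

J = (0.00, 0.00) ✓; JC at -22.60° ✓; |JC| = 44.50 ✓; ∠JCS = 86.20° ✓; |CS| = 19.20 ✓; ∠(CS, ST) = 81.50° ✗; |ST| = 20.00 ✓.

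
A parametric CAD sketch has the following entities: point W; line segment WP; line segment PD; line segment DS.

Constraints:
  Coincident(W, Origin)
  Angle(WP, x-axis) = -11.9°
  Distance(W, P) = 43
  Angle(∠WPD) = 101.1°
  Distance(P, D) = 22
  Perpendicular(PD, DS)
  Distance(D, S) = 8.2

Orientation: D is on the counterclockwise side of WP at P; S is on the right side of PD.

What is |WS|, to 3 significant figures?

58.8

∠WPD = 101.1°, so PD runs at -11.9° + (180° − 101.1°) = 67.0° from the x-axis; with |PD| = 22.0, D = P + 22.0·(cos 67.0°, sin 67.0°) = (50.7, 11.4). PD ⟂ DS; with |DS| = 8.2 on the right of PD, S = D + 8.2·(0.921, -0.391) = (58.2, 8.18). Then |WS| = |S − W| = 58.8.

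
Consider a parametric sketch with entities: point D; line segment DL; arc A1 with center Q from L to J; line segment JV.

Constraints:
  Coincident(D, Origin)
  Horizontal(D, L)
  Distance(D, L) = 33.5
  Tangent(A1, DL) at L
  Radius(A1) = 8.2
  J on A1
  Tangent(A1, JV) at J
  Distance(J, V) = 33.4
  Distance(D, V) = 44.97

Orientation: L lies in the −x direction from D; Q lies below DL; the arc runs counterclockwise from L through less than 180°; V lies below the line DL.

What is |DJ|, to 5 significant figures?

42.192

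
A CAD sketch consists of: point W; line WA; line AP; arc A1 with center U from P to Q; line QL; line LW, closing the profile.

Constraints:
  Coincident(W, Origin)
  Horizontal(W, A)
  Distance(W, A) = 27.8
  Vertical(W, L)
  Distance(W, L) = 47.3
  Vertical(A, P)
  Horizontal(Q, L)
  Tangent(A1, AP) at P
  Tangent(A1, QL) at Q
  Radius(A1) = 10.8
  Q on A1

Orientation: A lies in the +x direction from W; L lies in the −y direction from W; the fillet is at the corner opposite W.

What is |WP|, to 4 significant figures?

45.88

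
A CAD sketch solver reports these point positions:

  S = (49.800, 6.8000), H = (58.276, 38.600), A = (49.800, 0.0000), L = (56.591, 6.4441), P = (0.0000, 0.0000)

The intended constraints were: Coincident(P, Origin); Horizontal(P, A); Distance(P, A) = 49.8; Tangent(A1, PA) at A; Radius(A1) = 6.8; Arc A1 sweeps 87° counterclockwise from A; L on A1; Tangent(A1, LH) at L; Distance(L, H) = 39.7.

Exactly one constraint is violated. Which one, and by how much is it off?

Distance(L, H) = 39.7 — off by 7.50.

P = (0.00, 0.00) ✓; P.y = 0.00, A.y = 0.00 ✓; |PA| = 49.80 ✓; ∠(SA, AP) = 90.00° ✓; |SA| = 6.800 ✓; bearing(S→L) − bearing(S→A) = 87.00° ✓; |SL| = 6.800 ✓; ∠(SL, LH) = 90.00° ✓; |LH| = 32.20 ✗.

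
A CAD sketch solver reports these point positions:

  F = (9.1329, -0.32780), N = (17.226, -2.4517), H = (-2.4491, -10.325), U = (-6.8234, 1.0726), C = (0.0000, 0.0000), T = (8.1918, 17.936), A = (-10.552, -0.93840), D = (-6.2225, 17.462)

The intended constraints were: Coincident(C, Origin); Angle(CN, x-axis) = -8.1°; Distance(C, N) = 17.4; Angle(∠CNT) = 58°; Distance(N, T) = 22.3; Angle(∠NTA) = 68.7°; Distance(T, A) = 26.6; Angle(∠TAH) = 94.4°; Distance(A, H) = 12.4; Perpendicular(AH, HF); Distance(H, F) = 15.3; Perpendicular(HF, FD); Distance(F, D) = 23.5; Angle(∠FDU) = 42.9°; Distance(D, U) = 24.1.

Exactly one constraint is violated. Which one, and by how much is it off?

Distance(D, U) = 24.1 — off by 7.70.

C = (0.00, 0.00) ✓; CN at -8.100° ✓; |CN| = 17.40 ✓; ∠CNT = 58.00° ✓; |NT| = 22.30 ✓; ∠NTA = 68.70° ✓; |TA| = 26.60 ✓; ∠TAH = 94.40° ✓; |AH| = 12.40 ✓; ∠(AH, HF) = 90.00° ✓; |HF| = 15.30 ✓; ∠(HF, FD) = 90.00° ✓; |FD| = 23.50 ✓; ∠FDU = 42.90° ✓; |DU| = 16.40 ✗.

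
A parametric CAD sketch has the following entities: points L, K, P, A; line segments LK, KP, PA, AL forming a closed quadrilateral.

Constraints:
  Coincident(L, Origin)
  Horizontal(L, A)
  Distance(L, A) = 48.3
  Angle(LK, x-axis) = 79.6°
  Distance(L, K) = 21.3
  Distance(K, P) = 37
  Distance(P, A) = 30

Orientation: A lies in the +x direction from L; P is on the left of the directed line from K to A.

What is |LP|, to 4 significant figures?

49.30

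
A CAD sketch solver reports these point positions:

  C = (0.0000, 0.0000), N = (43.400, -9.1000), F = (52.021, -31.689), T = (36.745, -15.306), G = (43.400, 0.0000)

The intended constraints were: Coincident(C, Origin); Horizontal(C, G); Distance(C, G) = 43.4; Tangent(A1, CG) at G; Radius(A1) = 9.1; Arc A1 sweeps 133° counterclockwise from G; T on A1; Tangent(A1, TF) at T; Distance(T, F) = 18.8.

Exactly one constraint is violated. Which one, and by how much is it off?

Distance(T, F) = 18.8 — off by 3.60.

C = (0.00, 0.00) ✓; C.y = 0.00, G.y = 0.00 ✓; |CG| = 43.40 ✓; ∠(NG, GC) = 90.00° ✓; |NG| = 9.100 ✓; bearing(N→T) − bearing(N→G) = 133.0° ✓; |NT| = 9.100 ✓; ∠(NT, TF) = 90.00° ✓; |TF| = 22.40 ✗.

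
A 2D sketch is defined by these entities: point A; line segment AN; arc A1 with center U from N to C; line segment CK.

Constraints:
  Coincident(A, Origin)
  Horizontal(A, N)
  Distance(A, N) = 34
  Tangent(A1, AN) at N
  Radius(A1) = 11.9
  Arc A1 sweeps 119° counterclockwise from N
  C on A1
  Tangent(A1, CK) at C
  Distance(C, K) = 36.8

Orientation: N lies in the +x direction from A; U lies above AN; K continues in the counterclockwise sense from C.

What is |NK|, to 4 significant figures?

50.41

A is at the origin; AN is horizontal with |AN| = 34.0 and N on the +x side, so N = (34.00, 0.000). Tangency of A1 to AN means the radius UN is perpendicular to AN, so U = N + (0, 11.9) = (34.00, 11.90). On A1, N sits at bearing -90° from U; a 119° counterclockwise sweep puts C at bearing 29°, so C = U + 11.9·(cos 29°, sin 29°) = (44.41, 17.67). A1 meets CK tangentially, so UC is at right angles to CK, so CK runs along (−sin 29°, cos 29°); with |CK| = 36.8, K = (26.57, 49.86). Then |NK| = |K − N| = 50.41.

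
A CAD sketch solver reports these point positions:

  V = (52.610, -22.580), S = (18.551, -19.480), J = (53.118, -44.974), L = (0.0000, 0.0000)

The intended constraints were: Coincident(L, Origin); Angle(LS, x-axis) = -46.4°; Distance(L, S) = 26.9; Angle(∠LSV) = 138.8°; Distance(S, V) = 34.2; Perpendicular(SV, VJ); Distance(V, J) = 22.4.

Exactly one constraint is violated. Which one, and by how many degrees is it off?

Perpendicular(SV, VJ) — off by 6.50°.

L = (0.00, 0.00) ✓; LS at -46.40° ✓; |LS| = 26.90 ✓; ∠LSV = 138.8° ✓; |SV| = 34.20 ✓; ∠(SV, VJ) = 83.50° ✗; |VJ| = 22.40 ✓.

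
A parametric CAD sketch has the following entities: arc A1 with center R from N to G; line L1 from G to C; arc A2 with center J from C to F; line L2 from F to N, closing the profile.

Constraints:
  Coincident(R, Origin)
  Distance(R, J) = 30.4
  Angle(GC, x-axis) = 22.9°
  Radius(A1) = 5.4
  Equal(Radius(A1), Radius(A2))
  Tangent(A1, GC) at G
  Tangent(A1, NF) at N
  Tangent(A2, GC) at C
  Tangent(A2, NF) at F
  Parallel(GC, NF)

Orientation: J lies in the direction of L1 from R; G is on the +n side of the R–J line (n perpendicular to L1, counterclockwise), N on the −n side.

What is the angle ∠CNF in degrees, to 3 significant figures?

19.6°

The slot axis is L1's direction at 22.9°, so u = (cos 22.9°, sin 22.9°) = (0.921, 0.389) and n = (−sin 22.9°, cos 22.9°) = (-0.389, 0.921). R is at the origin and J lies 30.4 along u from R, so J = 30.4·u = (28.0, 11.8). Tangency of A1 to both parallel lines with radius 5.4 puts G and N at R ± 5.4·n: G = (-2.10, 4.97), N = (2.10, -4.97). Equal radii place C and F the same way about J: C = J + 5.4·n = (25.9, 16.8), F = J − 5.4·n = (30.1, 6.85). Then cos ∠CNF = NC·NF / (|NC||NF|), giving 19.6°.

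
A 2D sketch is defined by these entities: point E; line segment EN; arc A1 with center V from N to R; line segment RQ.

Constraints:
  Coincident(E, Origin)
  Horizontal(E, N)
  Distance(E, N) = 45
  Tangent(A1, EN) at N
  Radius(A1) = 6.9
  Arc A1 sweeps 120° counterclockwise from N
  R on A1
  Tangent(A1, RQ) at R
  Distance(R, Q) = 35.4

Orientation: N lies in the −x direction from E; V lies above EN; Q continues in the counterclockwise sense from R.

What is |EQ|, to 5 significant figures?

69.995

On A1, N sits at bearing -90° from V; a 120° counterclockwise sweep puts R at bearing 30°, so R = V + 6.9·(cos 30°, sin 30°) = (-39.024, 10.350). A1 meets RQ tangentially, so VR is at right angles to RQ, so RQ runs along (−sin 30°, cos 30°); with |RQ| = 35.4, Q = (-56.724, 41.007). Then |EQ| = |Q − E| = 69.995.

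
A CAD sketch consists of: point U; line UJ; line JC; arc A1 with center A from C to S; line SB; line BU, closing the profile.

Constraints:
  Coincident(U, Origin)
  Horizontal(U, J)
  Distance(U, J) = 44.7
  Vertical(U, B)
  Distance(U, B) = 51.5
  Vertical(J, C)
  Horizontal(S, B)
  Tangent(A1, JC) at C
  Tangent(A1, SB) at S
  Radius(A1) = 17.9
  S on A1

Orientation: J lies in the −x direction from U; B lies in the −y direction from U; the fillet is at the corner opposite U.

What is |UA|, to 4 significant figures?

42.98

U is at the origin; UJ is horizontal with |UJ| = 44.7 and J on the −x side, so J = (-44.70, 0.000). UB is vertical with |UB| = 51.5 and B on the −y side, so B = (0.000, -51.50). The virtual corner opposite U is at (-44.70, -51.50). Since A1 is tangent to JC there, AC ⟂ JC and since A1 is tangent to SB there, AS ⟂ SB, with radius 17.9, so the center A sits 17.9 in from both sides at A = (-26.80, -33.60). Then |UA| = |A − U| = 42.98.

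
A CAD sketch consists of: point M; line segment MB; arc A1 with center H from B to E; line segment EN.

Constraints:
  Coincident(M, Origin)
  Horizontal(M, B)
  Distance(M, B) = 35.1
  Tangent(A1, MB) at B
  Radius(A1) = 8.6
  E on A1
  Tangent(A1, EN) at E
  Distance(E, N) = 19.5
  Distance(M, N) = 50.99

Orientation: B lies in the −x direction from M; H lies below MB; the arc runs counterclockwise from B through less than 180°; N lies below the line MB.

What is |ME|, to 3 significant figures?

44.6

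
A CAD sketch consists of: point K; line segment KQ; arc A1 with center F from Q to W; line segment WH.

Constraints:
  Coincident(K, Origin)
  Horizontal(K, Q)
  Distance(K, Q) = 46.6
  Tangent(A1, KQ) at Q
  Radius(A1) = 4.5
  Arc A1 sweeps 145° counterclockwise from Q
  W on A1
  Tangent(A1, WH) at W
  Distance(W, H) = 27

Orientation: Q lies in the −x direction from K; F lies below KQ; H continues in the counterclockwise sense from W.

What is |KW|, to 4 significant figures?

49.86

A1 meets KQ tangentially, so FQ is at right angles to KQ, so F = Q + (0, -4.5) = (-46.60, -4.500). On A1, Q sits at bearing 90° from F; a 145° counterclockwise sweep puts W at bearing 235°, so W = F + 4.5·(cos 235°, sin 235°) = (-49.18, -8.186). Then |KW| = |W − K| = 49.86.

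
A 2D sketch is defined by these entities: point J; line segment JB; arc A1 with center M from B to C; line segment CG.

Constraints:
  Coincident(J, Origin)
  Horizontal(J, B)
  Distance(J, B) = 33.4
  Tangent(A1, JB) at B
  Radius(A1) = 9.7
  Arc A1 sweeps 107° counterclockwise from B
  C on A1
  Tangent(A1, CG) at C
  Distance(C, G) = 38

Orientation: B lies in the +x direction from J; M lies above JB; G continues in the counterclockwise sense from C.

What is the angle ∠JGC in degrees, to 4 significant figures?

49.86°

J is at the origin; J and B share the same y with |JB| = 33.4 and B on the +x side, so B = (33.40, 0.000). The tangent condition forces MB to be normal to JB, so M = B + (0, 9.7) = (33.40, 9.700). On A1, B sits at bearing -90° from M; a 107° counterclockwise sweep puts C at bearing 17°, so C = M + 9.7·(cos 17°, sin 17°) = (42.68, 12.54). Tangency of A1 to CG means the radius MC is perpendicular to CG, so CG runs along (−sin 17°, cos 17°); with |CG| = 38.0, G = (31.57, 48.88). Then cos ∠JGC = GJ·GC / (|GJ||GC|), giving 49.86°.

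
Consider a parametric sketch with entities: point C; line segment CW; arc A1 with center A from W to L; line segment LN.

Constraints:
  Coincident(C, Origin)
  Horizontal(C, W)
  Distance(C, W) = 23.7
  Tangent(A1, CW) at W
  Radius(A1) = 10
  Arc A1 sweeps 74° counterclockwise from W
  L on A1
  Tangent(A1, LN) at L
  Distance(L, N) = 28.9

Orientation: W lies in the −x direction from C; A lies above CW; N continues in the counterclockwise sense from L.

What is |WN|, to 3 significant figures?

39.2

C is at the origin; CW is horizontal with |CW| = 23.7 and W on the −x side, so W = (-23.7, 0.00). Tangency of A1 to CW means the radius AW is perpendicular to CW, so A = W + (0, 10) = (-23.7, 10.0). On A1, W sits at bearing -90° from A; a 74° counterclockwise sweep puts L at bearing -16°, so L = A + 10.0·(cos -16°, sin -16°) = (-14.1, 7.24). Since A1 is tangent to LN there, AL ⟂ LN, so LN runs along (−sin -16°, cos -16°); with |LN| = 28.9, N = (-6.12, 35.0). Then |WN| = |N − W| = 39.2.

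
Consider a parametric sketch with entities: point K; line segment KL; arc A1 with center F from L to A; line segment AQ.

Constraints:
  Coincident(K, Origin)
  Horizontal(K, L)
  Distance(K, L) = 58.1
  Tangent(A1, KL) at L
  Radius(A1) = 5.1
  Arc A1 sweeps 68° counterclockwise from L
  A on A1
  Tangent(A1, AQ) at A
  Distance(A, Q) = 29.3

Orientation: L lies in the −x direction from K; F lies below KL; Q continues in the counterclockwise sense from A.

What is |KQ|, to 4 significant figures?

79.80

K is at the origin; K and L share the same y with |KL| = 58.1 and L on the −x side, so L = (-58.10, 0.000). Since A1 is tangent to KL there, FL ⟂ KL, so F = L + (0, -5.1) = (-58.10, -5.100). On A1, L sits at bearing 90° from F; a 68° counterclockwise sweep puts A at bearing 158°, so A = F + 5.1·(cos 158°, sin 158°) = (-62.83, -3.190). A1 meets AQ tangentially, so FA is at right angles to AQ, so AQ runs along (−sin 158°, cos 158°); with |AQ| = 29.3, Q = (-73.80, -30.36). Then |KQ| = |Q − K| = 79.80.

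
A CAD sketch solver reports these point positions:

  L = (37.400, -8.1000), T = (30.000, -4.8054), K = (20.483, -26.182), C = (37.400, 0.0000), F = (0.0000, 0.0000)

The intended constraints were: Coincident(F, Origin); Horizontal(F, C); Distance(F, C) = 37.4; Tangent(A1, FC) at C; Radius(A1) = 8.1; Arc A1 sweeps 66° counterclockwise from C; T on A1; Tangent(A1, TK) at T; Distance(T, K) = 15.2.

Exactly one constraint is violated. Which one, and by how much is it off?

Distance(T, K) = 15.2 — off by 8.20.

F = (0.00, 0.00) ✓; F.y = 0.00, C.y = 0.00 ✓; |FC| = 37.40 ✓; ∠(LC, CF) = 90.00° ✓; |LC| = 8.100 ✓; bearing(L→T) − bearing(L→C) = 66.00° ✓; |LT| = 8.100 ✓; ∠(LT, TK) = 90.00° ✓; |TK| = 23.40 ✗.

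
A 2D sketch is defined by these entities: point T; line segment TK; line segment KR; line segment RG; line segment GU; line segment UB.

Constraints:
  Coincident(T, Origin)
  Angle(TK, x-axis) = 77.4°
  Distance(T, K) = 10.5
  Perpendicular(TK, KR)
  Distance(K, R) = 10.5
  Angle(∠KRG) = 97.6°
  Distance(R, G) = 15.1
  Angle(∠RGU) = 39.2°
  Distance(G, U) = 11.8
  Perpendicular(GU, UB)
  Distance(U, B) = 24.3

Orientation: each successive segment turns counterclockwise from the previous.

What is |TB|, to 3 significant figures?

29.6

T is at the origin; TK runs at 77.4° with length 10.5, so K = (2.29, 10.2). TK is perpendicular to KR, so KR runs at 167°; with |KR| = 10.5, R = (-7.96, 12.5). ∠KRG = 97.6° gives RG at -110° from the x-axis; with |RG| = 15.1, G = (-13.2, -1.63). ∠RGU = 39.2° gives GU at 30.6° from the x-axis; with |GU| = 11.8, U = (-3.01, 4.37). GU is perpendicular to UB, so UB runs at 121°; with |UB| = 24.3, B = (-15.4, 25.3). Then |TB| = |B − T| = 29.6.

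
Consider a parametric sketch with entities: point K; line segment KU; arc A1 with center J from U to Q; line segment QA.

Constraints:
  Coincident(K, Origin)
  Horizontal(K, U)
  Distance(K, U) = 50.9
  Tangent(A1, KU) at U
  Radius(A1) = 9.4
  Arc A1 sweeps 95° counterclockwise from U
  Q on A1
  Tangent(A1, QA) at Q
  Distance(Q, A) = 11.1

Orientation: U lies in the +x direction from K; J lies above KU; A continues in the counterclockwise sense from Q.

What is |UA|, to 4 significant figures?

22.87

K is at the origin; KU is horizontal with |KU| = 50.9 and U on the +x side, so U = (50.90, 0.000). The tangent condition forces JU to be normal to KU, so J = U + (0, 9.4) = (50.90, 9.400). On A1, U sits at bearing -90° from J; a 95° counterclockwise sweep puts Q at bearing 5°, so Q = J + 9.4·(cos 5°, sin 5°) = (60.26, 10.22). A1 meets QA tangentially, so JQ is at right angles to QA, so QA runs along (−sin 5°, cos 5°); with |QA| = 11.1, A = (59.30, 21.28). Then |UA| = |A − U| = 22.87.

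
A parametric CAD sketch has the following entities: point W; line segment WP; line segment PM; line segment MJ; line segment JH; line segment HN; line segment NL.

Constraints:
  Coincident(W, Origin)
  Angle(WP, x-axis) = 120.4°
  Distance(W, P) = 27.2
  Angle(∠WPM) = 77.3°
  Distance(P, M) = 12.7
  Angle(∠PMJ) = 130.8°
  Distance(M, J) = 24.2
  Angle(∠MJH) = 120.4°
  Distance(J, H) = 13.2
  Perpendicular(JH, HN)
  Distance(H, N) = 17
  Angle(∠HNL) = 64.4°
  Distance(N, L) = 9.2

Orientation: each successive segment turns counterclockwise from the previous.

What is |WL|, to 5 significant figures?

11.608

JH is perpendicular to HN, so HN runs at 61.900°; with |HN| = 17.0, N = (-2.4147, -0.61891). ∠HNL = 64.4° gives NL at 177.50° from the x-axis; with |NL| = 9.2, L = (-11.606, -0.21761). Then |WL| = |L − W| = 11.608.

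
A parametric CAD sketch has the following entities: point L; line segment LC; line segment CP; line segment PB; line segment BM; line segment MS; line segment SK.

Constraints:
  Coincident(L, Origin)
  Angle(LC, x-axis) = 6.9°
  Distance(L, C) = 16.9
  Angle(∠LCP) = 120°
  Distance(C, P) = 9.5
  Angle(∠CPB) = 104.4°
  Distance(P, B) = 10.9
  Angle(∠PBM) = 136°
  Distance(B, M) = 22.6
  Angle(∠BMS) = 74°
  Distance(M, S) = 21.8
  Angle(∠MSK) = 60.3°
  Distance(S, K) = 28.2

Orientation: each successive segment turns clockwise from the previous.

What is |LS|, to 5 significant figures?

5.7550

L is at the origin; LC runs at 6.9° with length 16.9, so C = (16.778, 2.0303). ∠LCP = 120.0° gives CP at -53.100° from the x-axis; with |CP| = 9.5, P = (22.482, -5.5667). ∠CPB = 104.4° gives PB at -128.70° from the x-axis; with |PB| = 10.9, B = (15.666, -14.073). ∠PBM = 136.0° gives BM at -172.70° from the x-axis; with |BM| = 22.6, M = (-6.7504, -16.945). ∠BMS = 74.0° gives MS at 81.300° from the x-axis; with |MS| = 21.8, S = (-3.4529, 4.6041). Then |LS| = |S − L| = 5.7550.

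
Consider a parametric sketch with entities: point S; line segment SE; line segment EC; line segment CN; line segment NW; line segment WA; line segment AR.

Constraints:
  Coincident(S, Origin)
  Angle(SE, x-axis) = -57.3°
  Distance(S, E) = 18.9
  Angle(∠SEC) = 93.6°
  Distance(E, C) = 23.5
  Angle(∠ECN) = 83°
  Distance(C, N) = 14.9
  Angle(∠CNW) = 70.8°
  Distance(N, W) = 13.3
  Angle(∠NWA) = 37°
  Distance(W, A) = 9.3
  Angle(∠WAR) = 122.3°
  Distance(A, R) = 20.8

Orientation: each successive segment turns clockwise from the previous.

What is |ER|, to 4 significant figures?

39.94

S is at the origin; SE runs at -57.3° with length 18.9, so E = (10.21, -15.90). ∠SEC = 93.6° gives EC at -143.7° from the x-axis; with |EC| = 23.5, C = (-8.729, -29.82). ∠ECN = 83.0° gives CN at 119.3° from the x-axis; with |CN| = 14.9, N = (-16.02, -16.82). ∠CNW = 70.8° gives NW at 10.10° from the x-axis; with |NW| = 13.3, W = (-2.927, -14.49). ∠NWA = 37.0° gives WA at -132.9° from the x-axis; with |WA| = 9.3, A = (-9.257, -21.30). ∠WAR = 122.3° gives AR at 169.4° from the x-axis; with |AR| = 20.8, R = (-29.70, -17.48). Then |ER| = |R − E| = 39.94.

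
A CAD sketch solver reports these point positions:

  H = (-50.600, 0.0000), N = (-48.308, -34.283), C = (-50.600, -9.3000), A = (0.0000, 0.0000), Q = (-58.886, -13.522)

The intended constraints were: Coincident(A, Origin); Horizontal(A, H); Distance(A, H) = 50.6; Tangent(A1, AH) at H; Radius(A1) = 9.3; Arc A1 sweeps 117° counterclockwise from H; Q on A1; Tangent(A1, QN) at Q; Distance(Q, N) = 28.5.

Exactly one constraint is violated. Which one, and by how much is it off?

Distance(Q, N) = 28.5 — off by 5.20.

A = (0.00, 0.00) ✓; A.y = 0.00, H.y = 0.00 ✓; |AH| = 50.60 ✓; ∠(CH, HA) = 90.00° ✓; |CH| = 9.300 ✓; bearing(C→Q) − bearing(C→H) = 117.0° ✓; |CQ| = 9.300 ✓; ∠(CQ, QN) = 90.00° ✓; |QN| = 23.30 ✗.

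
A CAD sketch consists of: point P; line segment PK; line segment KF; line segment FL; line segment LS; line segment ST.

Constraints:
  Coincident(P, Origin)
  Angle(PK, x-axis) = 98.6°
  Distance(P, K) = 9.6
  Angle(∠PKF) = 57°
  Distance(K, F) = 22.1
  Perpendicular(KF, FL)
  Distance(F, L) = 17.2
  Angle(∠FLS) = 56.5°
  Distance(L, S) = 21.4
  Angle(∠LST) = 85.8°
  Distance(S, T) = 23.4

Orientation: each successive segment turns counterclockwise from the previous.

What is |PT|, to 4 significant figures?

25.03

∠FLS = 56.5° gives LS at 75.10° from the x-axis; with |LS| = 21.4, S = (-1.040, 2.638). ∠LST = 85.8° gives ST at 169.3° from the x-axis; with |ST| = 23.4, T = (-24.03, 6.982). Then |PT| = |T − P| = 25.03.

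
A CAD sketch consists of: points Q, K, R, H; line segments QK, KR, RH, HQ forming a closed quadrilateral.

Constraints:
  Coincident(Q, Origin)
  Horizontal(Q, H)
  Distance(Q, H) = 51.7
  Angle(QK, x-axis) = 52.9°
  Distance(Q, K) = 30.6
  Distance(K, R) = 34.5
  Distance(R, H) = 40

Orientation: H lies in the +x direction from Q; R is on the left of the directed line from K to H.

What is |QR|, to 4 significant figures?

63.42

Checks: |KR| = 34.50 ✓; |RH| = 40.00 ✓.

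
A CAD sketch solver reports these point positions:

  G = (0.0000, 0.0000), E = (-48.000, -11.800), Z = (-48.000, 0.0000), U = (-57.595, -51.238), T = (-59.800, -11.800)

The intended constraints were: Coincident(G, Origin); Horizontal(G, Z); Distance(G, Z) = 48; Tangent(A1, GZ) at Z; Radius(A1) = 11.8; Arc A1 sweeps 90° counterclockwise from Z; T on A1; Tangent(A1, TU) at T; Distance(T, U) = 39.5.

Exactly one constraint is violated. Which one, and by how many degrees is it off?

Tangent(A1, TU) at T — off by 3.20°.

G = (0.00, 0.00) ✓; G.y = 0.00, Z.y = 0.00 ✓; |GZ| = 48.00 ✓; ∠(EZ, ZG) = 90.00° ✓; |EZ| = 11.80 ✓; bearing(E→T) − bearing(E→Z) = 90.00° ✓; |ET| = 11.80 ✓; ∠(ET, TU) = 86.80° ✗; |TU| = 39.50 ✓.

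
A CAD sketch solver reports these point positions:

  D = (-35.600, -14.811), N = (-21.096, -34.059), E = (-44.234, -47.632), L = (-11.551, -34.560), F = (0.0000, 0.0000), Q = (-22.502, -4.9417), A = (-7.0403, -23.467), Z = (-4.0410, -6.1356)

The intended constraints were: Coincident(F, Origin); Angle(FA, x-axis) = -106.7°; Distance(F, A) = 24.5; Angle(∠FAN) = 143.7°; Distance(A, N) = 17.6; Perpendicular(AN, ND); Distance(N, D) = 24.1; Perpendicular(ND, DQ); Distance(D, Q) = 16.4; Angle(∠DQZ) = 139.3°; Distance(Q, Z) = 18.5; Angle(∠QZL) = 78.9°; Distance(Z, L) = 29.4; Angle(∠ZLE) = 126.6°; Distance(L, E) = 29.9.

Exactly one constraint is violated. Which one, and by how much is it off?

Distance(L, E) = 29.9 — off by 5.30.

F = (0.00, 0.00) ✓; FA at -106.7° ✓; |FA| = 24.50 ✓; ∠FAN = 143.7° ✓; |AN| = 17.60 ✓; ∠(AN, ND) = 90.00° ✓; |ND| = 24.10 ✓; ∠(ND, DQ) = 90.00° ✓; |DQ| = 16.40 ✓; ∠DQZ = 139.3° ✓; |QZ| = 18.50 ✓; ∠QZL = 78.90° ✓; |ZL| = 29.40 ✓; ∠ZLE = 126.6° ✓; |LE| = 35.20 ✗.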